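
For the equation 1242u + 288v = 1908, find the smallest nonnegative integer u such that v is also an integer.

gcd(1242, 288):
  1242 = 4×288 + 90
  288 = 3×90 + 18
  90 = 5×18
so gcd(1242, 288) = 18.
18 divides 1908, so solutions exist.
Back-substitute for Bézout coefficients:
  18 = 288 - 3×90
  ... = 1242×(-3) + 288×(13)
Scale by 1908/18 = 106: (u₀, v₀) = (-318, 1378).
General solution: u = -318 + 16t, v = 1378 - 69t for integer t.
u ≥ 0: smallest is -318 mod 16 = 2 (at t = 20), with v = -2.

2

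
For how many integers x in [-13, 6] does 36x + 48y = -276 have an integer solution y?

gcd(48, 36) = 12  (48 = 1*36 + 12, 36 = 3*12).
Back-substituting, 36*(-1) + 48*(1) = 12.
Scale by -23: particular solution (23, -23); reduce x mod 4: (3, -8).
General solution: x = 3 + 4t, y = -8 - 3t for integer t.
-13 ≤ 3 + 4t ≤ 6 gives t ∈ [-4, 0], which is 5 values.

5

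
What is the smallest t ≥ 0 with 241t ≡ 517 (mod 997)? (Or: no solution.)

gcd(997, 241) = 1  (997 = 4×241 + 33, 241 = 7×33 + 10, 33 = 3×10 + 3, 10 = 3×3 + 1, 3 = 3×1).
1 divides 517, so solutions exist.
Back-substituting, 241×(302) + 997×(-73) = 1.
So 241×(302) ≡ 1 (mod 997); multiply by 517: t ≡ 156134 (mod 997).
Smallest nonnegative: t = 156134 mod 997 = 602.

602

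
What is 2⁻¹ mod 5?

gcd(5, 2):
  5 = 2*2 + 1
  2 = 2*1
so gcd(5, 2) = 1.
Back-substitute for Bézout coefficients:
  1 = 5 - 2*2
  ... = 2*(-2) + 5*(1)
So 2*-2 ≡ 1 (mod 5), and -2 mod 5 = 3.

3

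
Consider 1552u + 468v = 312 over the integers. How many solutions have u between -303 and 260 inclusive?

5

gcd(1552, 468) = 4.
By Bézout, 1552·(19) + 468·(-63) = 4.
Particular solution: (78, -258).
General solution: u = 78 + 117t, v = -258 - 388t for integer t.
-303 ≤ 78 + 117t ≤ 260 gives t ∈ [-3, 1], which is 5 values.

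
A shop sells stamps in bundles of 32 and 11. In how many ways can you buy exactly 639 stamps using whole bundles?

1

Need nonnegative integers with 32j + 11k = 639.
gcd(32, 11) = 1, and 32·(-1) + 11·(3) = 1.
So (j₀, k₀) = (-639, 1917); general j = -639 + 11t, k = 1917 - 32t.
j ≥ 0 ⇒ t ≥ 59; k ≥ 0 ⇒ t ≤ 59. That's 1 value of t.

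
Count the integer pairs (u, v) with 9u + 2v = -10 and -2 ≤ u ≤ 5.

gcd(9, 2):
  9 = 4×2 + 1
  2 = 2×1
so gcd(9, 2) = 1.
Back-substitute for Bézout coefficients:
  1 = 9 - 4×2
  ... = 9×(1) + 2×(-4)
Scale by -10: particular solution (-10, 40); reduce u mod 2: (0, -5).
General solution: u = 0 + 2t, v = -5 - 9t for integer t.
-2 ≤ 0 + 2t ≤ 5 gives t ∈ [-1, 2], which is 4 values.

4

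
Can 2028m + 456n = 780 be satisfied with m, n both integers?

gcd(2028, 456) = 12  (2028 = 4×456 + 204, 456 = 2×204 + 48, 204 = 4×48 + 12, 48 = 4×12).
12 divides 780, so integer solutions exist.

yes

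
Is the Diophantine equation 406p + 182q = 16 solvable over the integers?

gcd(406, 182) = 14  (406 = 2*182 + 42, 182 = 4*42 + 14, 42 = 3*14).
14 does not divide 16 (remainder 2), so no integer solutions.

no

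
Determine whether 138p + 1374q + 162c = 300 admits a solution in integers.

gcd(1374, 138) = 6.
gcd(6, 162) = 6.
6 divides 300, so integer solutions exist.

yes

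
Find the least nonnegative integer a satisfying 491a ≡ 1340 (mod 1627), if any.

967

gcd(1627, 491) = 1.
1 divides 1340, so solutions exist.
By Bézout, 491·(-729) + 1627·(220) = 1.
So 491·(-729) ≡ 1 (mod 1627); multiply by 1340: a ≡ -976860 (mod 1627).
Smallest nonnegative: a = -976860 mod 1627 = 967.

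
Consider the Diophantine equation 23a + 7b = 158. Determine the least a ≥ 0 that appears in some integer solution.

2

gcd(23, 7) = 1.
1 divides 158, so solutions exist.
By Bézout, 23·(-3) + 7·(10) = 1.
Scale by 158/1 = 158: (a₀, b₀) = (-474, 1580).
General solution: a = -474 + 7t, b = 1580 - 23t for integer t.
a ≥ 0: smallest is -474 mod 7 = 2 (at t = 68), with b = 16.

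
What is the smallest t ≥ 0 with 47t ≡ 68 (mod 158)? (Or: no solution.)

gcd(158, 47) = 1.
1 divides 68, so solutions exist.
By Bézout, 47×(37) + 158×(-11) = 1.
So 47×(37) ≡ 1 (mod 158); multiply by 68: t ≡ 2516 (mod 158).
Smallest nonnegative: t = 2516 mod 158 = 146.

146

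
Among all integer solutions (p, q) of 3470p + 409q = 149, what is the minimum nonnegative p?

40

gcd(3470, 409):
  3470 = 8*409 + 198
  409 = 2*198 + 13
  198 = 15*13 + 3
  13 = 4*3 + 1
  3 = 3*1
so gcd(3470, 409) = 1.
1 divides 149, so solutions exist.
Back-substitute for Bézout coefficients:
  1 = 13 - 4*3
  ... = 3470*(-126) + 409*(1069)
Scale by 149/1 = 149: (p₀, q₀) = (-18774, 159281).
General solution: p = -18774 + 409t, q = 159281 - 3470t for integer t.
p ≥ 0: smallest is -18774 mod 409 = 40 (at t = 46), with q = -339.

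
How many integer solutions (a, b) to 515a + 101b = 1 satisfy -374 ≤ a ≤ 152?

5

gcd(515, 101) = 1.
By Bézout, 515*(-10) + 101*(51) = 1.
Particular solution: (91, -464).
General solution: a = 91 + 101t, b = -464 - 515t for integer t.
-374 ≤ 91 + 101t ≤ 152 gives t ∈ [-4, 0], which is 5 values.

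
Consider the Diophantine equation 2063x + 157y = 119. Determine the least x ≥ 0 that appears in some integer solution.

141

gcd(2063, 157) = 1  (2063 = 13·157 + 22, 157 = 7·22 + 3, 22 = 7·3 + 1, 3 = 3·1).
1 divides 119, so solutions exist.
Back-substituting, 2063·(50) + 157·(-657) = 1.
Scale by 119/1 = 119: (x₀, y₀) = (5950, -78183).
General solution: x = 5950 + 157t, y = -78183 - 2063t for integer t.
x ≥ 0: smallest is 5950 mod 157 = 141 (at t = -37), with y = -1852.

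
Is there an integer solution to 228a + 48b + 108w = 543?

gcd(228, 48):
  228 = 4*48 + 36
  48 = 1*36 + 12
  36 = 3*12
so gcd(228, 48) = 12.
gcd(12, 108) = 12.
12 does not divide 543 (remainder 3), so no integer solutions.

no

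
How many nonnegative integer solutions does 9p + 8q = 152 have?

gcd(9, 8):
  9 = 1×8 + 1
  8 = 8×1
so gcd(9, 8) = 1.
Back-substitute for Bézout coefficients:
  1 = 9 - 1×8
  ... = 9×(1) + 8×(-1)
Scale by 152: one solution is (152, -152). Reduce p mod 8: (0, 19).
General: p = 0 + 8t, q = 19 - 9t.
p ≥ 0 ⇒ t ≥ 0; q ≥ 0 ⇒ t ≤ 2. So t ∈ [0, 2]: 3 solutions.

3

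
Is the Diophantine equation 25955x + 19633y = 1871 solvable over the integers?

no

gcd(25955, 19633):
  25955 = 1×19633 + 6322
  19633 = 3×6322 + 667
  6322 = 9×667 + 319
  667 = 2×319 + 29
  319 = 11×29
so gcd(25955, 19633) = 29.
29 does not divide 1871 (remainder 15), so no integer solutions.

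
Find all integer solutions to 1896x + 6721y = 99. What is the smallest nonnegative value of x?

2882

gcd(6721, 1896):
  6721 = 3·1896 + 1033
  1896 = 1·1033 + 863
  1033 = 1·863 + 170
  863 = 5·170 + 13
  170 = 13·13 + 1
  13 = 13·1
so gcd(6721, 1896) = 1.
1 divides 99, so solutions exist.
Back-substitute for Bézout coefficients:
  1 = 170 - 13·13
  ... = 1896·(-514) + 6721·(145)
Scale by 99/1 = 99: (x₀, y₀) = (-50886, 14355).
General solution: x = -50886 + 6721t, y = 14355 - 1896t for integer t.
x ≥ 0: smallest is -50886 mod 6721 = 2882 (at t = 8), with y = -813.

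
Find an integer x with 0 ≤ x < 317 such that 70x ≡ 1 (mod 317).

gcd(317, 70) = 1  (317 = 4·70 + 37, 70 = 1·37 + 33, 37 = 1·33 + 4, 33 = 8·4 + 1, 4 = 4·1).
Back-substituting, 70·(77) + 317·(-17) = 1.
So 70·77 ≡ 1 (mod 317), and 77 mod 317 = 77.

77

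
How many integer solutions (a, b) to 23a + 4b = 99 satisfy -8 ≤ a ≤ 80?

gcd(23, 4) = 1  (23 = 5·4 + 3, 4 = 1·3 + 1, 3 = 3·1).
Back-substituting, 23·(-1) + 4·(6) = 1.
Scale by 99: particular solution (-99, 594); reduce a mod 4: (1, 19).
General solution: a = 1 + 4t, b = 19 - 23t for integer t.
-8 ≤ 1 + 4t ≤ 80 gives t ∈ [-2, 19], which is 22 values.

22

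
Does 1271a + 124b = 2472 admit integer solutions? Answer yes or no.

gcd(1271, 124) = 31  (1271 = 10*124 + 31, 124 = 4*31).
31 does not divide 2472 (remainder 23), so no integer solutions.

no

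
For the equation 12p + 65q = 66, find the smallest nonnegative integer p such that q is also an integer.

38

gcd(65, 12) = 1.
1 divides 66, so solutions exist.
By Bézout, 12×(-27) + 65×(5) = 1.
Scale by 66/1 = 66: (p₀, q₀) = (-1782, 330).
General solution: p = -1782 + 65t, q = 330 - 12t for integer t.
p ≥ 0: smallest is -1782 mod 65 = 38 (at t = 28), with q = -6.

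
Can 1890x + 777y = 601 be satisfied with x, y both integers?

no

gcd(1890, 777) = 21  (1890 = 2*777 + 336, 777 = 2*336 + 105, 336 = 3*105 + 21, 105 = 5*21).
21 does not divide 601 (remainder 13), so no integer solutions.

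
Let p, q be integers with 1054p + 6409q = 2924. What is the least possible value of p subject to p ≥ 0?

246

gcd(6409, 1054) = 17.
17 divides 2924, so solutions exist.
By Bézout, 1054*(-152) + 6409*(25) = 17.
Scale by 2924/17 = 172: (p₀, q₀) = (-26144, 4300).
General solution: p = -26144 + 377t, q = 4300 - 62t for integer t.
p ≥ 0: smallest is -26144 mod 377 = 246 (at t = 70), with q = -40.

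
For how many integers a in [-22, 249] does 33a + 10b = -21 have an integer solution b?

27

gcd(33, 10):
  33 = 3·10 + 3
  10 = 3·3 + 1
  3 = 3·1
so gcd(33, 10) = 1.
Back-substitute for Bézout coefficients:
  1 = 10 - 3·3
  ... = 33·(-3) + 10·(10)
Scale by -21: particular solution (63, -210); reduce a mod 10: (3, -12).
General solution: a = 3 + 10t, b = -12 - 33t for integer t.
-22 ≤ 3 + 10t ≤ 249 gives t ∈ [-2, 24], which is 27 values.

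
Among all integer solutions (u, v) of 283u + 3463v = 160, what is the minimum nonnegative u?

1677

gcd(3463, 283):
  3463 = 12*283 + 67
  283 = 4*67 + 15
  67 = 4*15 + 7
  15 = 2*7 + 1
  7 = 7*1
so gcd(3463, 283) = 1.
1 divides 160, so solutions exist.
Back-substitute for Bézout coefficients:
  1 = 15 - 2*7
  ... = 283*(465) + 3463*(-38)
Scale by 160/1 = 160: (u₀, v₀) = (74400, -6080).
General solution: u = 74400 + 3463t, v = -6080 - 283t for integer t.
u ≥ 0: smallest is 74400 mod 3463 = 1677 (at t = -21), with v = -137.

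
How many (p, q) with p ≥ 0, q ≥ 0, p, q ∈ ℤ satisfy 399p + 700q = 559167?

14

gcd(700, 399):
  700 = 1×399 + 301
  399 = 1×301 + 98
  301 = 3×98 + 7
  98 = 14×7
so gcd(700, 399) = 7.
Back-substitute for Bézout coefficients:
  7 = 301 - 3×98
  ... = 399×(-7) + 700×(4)
Scale by 79881: one solution is (-559167, 319524). Reduce p mod 100: (33, 780).
General: p = 33 + 100t, q = 780 - 57t.
p ≥ 0 ⇒ t ≥ 0; q ≥ 0 ⇒ t ≤ 13. So t ∈ [0, 13]: 14 solutions.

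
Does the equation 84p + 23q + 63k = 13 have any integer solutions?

yes

gcd(84, 23):
  84 = 3*23 + 15
  23 = 1*15 + 8
  15 = 1*8 + 7
  8 = 1*7 + 1
  7 = 7*1
so gcd(84, 23) = 1.
gcd(1, 63) = 1.
1 divides 13, so integer solutions exist.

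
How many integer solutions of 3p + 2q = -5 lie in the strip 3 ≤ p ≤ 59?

gcd(3, 2) = 1.
By Bézout, 3*(1) + 2*(-1) = 1.
Particular solution: (1, -4).
General solution: p = 1 + 2t, q = -4 - 3t for integer t.
3 ≤ 1 + 2t ≤ 59 gives t ∈ [1, 29], which is 29 values.

29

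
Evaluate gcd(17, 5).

1

gcd(17, 5) = 1  (17 = 3·5 + 2, 5 = 2·2 + 1, 2 = 2·1).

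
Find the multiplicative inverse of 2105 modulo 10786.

gcd(10786, 2105) = 1.
By Bézout, 2105*(-1901) + 10786*(371) = 1.
So 2105*-1901 ≡ 1 (mod 10786), and -1901 mod 10786 = 8885.

8885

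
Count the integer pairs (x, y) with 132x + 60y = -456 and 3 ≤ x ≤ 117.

23

gcd(132, 60) = 12.
By Bézout, 132·(1) + 60·(-2) = 12.
Particular solution: (2, -12).
General solution: x = 2 + 5t, y = -12 - 11t for integer t.
3 ≤ 2 + 5t ≤ 117 gives t ∈ [1, 23], which is 23 values.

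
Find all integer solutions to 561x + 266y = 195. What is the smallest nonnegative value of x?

181

gcd(561, 266) = 1  (561 = 2·266 + 29, 266 = 9·29 + 5, 29 = 5·5 + 4, 5 = 1·4 + 1, 4 = 4·1).
1 divides 195, so solutions exist.
Back-substituting, 561·(-55) + 266·(116) = 1.
Scale by 195/1 = 195: (x₀, y₀) = (-10725, 22620).
General solution: x = -10725 + 266t, y = 22620 - 561t for integer t.
x ≥ 0: smallest is -10725 mod 266 = 181 (at t = 41), with y = -381.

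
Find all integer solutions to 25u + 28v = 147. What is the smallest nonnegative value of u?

gcd(28, 25):
  28 = 1·25 + 3
  25 = 8·3 + 1
  3 = 3·1
so gcd(28, 25) = 1.
1 divides 147, so solutions exist.
Back-substitute for Bézout coefficients:
  1 = 25 - 8·3
  ... = 25·(9) + 28·(-8)
Scale by 147/1 = 147: (u₀, v₀) = (1323, -1176).
General solution: u = 1323 + 28t, v = -1176 - 25t for integer t.
u ≥ 0: smallest is 1323 mod 28 = 7 (at t = -47), with v = -1.

7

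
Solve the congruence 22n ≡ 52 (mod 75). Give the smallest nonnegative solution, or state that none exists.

gcd(75, 22) = 1  (75 = 3·22 + 9, 22 = 2·9 + 4, 9 = 2·4 + 1, 4 = 4·1).
1 divides 52, so solutions exist.
Back-substituting, 22·(-17) + 75·(5) = 1.
So 22·(-17) ≡ 1 (mod 75); multiply by 52: n ≡ -884 (mod 75).
Smallest nonnegative: n = -884 mod 75 = 16.

16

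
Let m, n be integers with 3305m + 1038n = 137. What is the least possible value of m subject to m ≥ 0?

517

gcd(3305, 1038):
  3305 = 3·1038 + 191
  1038 = 5·191 + 83
  191 = 2·83 + 25
  83 = 3·25 + 8
  25 = 3·8 + 1
  8 = 8·1
so gcd(3305, 1038) = 1.
1 divides 137, so solutions exist.
Back-substitute for Bézout coefficients:
  1 = 25 - 3·8
  ... = 3305·(125) + 1038·(-398)
Scale by 137/1 = 137: (m₀, n₀) = (17125, -54526).
General solution: m = 17125 + 1038t, n = -54526 - 3305t for integer t.
m ≥ 0: smallest is 17125 mod 1038 = 517 (at t = -16), with n = -1646.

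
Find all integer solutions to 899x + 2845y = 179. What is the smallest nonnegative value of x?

gcd(2845, 899):
  2845 = 3*899 + 148
  899 = 6*148 + 11
  148 = 13*11 + 5
  11 = 2*5 + 1
  5 = 5*1
so gcd(2845, 899) = 1.
1 divides 179, so solutions exist.
Back-substitute for Bézout coefficients:
  1 = 11 - 2*5
  ... = 899*(519) + 2845*(-164)
Scale by 179/1 = 179: (x₀, y₀) = (92901, -29356).
General solution: x = 92901 + 2845t, y = -29356 - 899t for integer t.
x ≥ 0: smallest is 92901 mod 2845 = 1861 (at t = -32), with y = -588.

1861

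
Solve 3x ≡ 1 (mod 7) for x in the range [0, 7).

gcd(7, 3) = 1.
By Bézout, 3×(-2) + 7×(1) = 1.
So 3×-2 ≡ 1 (mod 7), and -2 mod 7 = 5.

5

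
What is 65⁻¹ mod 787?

gcd(787, 65) = 1.
By Bézout, 65*(-339) + 787*(28) = 1.
So 65*-339 ≡ 1 (mod 787), and -339 mod 787 = 448.

448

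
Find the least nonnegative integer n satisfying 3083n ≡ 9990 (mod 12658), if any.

gcd(12658, 3083):
  12658 = 4·3083 + 326
  3083 = 9·326 + 149
  326 = 2·149 + 28
  149 = 5·28 + 9
  28 = 3·9 + 1
  9 = 9·1
so gcd(12658, 3083) = 1.
1 divides 9990, so solutions exist.
Back-substitute for Bézout coefficients:
  1 = 28 - 3·9
  ... = 3083·(-1359) + 12658·(331)
So 3083·(-1359) ≡ 1 (mod 12658); multiply by 9990: n ≡ -13576410 (mod 12658).
Smallest nonnegative: n = -13576410 mod 12658 = 5624.

5624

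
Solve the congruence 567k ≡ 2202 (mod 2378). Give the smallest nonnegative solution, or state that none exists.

482

gcd(2378, 567) = 1.
1 divides 2202, so solutions exist.
By Bézout, 567×(281) + 2378×(-67) = 1.
So 567×(281) ≡ 1 (mod 2378); multiply by 2202: k ≡ 618762 (mod 2378).
Smallest nonnegative: k = 618762 mod 2378 = 482.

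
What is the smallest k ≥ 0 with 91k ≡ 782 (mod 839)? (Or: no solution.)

gcd(839, 91):
  839 = 9·91 + 20
  91 = 4·20 + 11
  20 = 1·11 + 9
  11 = 1·9 + 2
  9 = 4·2 + 1
  2 = 2·1
so gcd(839, 91) = 1.
1 divides 782, so solutions exist.
Back-substitute for Bézout coefficients:
  1 = 9 - 4·2
  ... = 91·(-378) + 839·(41)
So 91·(-378) ≡ 1 (mod 839); multiply by 782: k ≡ -295596 (mod 839).
Smallest nonnegative: k = -295596 mod 839 = 571.

571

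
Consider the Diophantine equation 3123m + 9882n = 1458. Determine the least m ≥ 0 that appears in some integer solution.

gcd(9882, 3123):
  9882 = 3·3123 + 513
  3123 = 6·513 + 45
  513 = 11·45 + 18
  45 = 2·18 + 9
  18 = 2·9
so gcd(9882, 3123) = 9.
9 divides 1458, so solutions exist.
Back-substitute for Bézout coefficients:
  9 = 45 - 2·18
  ... = 3123·(443) + 9882·(-140)
Scale by 1458/9 = 162: (m₀, n₀) = (71766, -22680).
General solution: m = 71766 + 1098t, n = -22680 - 347t for integer t.
m ≥ 0: smallest is 71766 mod 1098 = 396 (at t = -65), with n = -125.

396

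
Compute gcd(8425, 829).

gcd(8425, 829):
  8425 = 10×829 + 135
  829 = 6×135 + 19
  135 = 7×19 + 2
  19 = 9×2 + 1
  2 = 2×1
so gcd(8425, 829) = 1.

1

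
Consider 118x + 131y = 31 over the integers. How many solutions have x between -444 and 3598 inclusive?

31

gcd(131, 118) = 1.
By Bézout, 118·(10) + 131·(-9) = 1.
Particular solution: (48, -43).
General solution: x = 48 + 131t, y = -43 - 118t for integer t.
-444 ≤ 48 + 131t ≤ 3598 gives t ∈ [-3, 27], which is 31 values.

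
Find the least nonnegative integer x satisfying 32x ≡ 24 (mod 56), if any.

gcd(56, 32):
  56 = 1*32 + 24
  32 = 1*24 + 8
  24 = 3*8
so gcd(56, 32) = 8.
8 divides 24, so solutions exist.
Back-substitute for Bézout coefficients:
  8 = 32 - 1*24
  ... = 32*(2) + 56*(-1)
So 32*(2) ≡ 8 (mod 56); multiply by 3: x ≡ 6 (mod 7).
Smallest nonnegative: x = 6 mod 7 = 6.

6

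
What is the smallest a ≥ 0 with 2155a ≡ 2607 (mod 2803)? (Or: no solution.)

gcd(2803, 2155) = 1  (2803 = 1·2155 + 648, 2155 = 3·648 + 211, 648 = 3·211 + 15, 211 = 14·15 + 1, 15 = 15·1).
1 divides 2607, so solutions exist.
Back-substituting, 2155·(186) + 2803·(-143) = 1.
So 2155·(186) ≡ 1 (mod 2803); multiply by 2607: a ≡ 484902 (mod 2803).
Smallest nonnegative: a = 484902 mod 2803 = 2786.

2786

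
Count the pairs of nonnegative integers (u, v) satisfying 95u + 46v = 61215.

14

gcd(95, 46) = 1  (95 = 2×46 + 3, 46 = 15×3 + 1, 3 = 3×1).
Back-substituting, 95×(-15) + 46×(31) = 1.
Scale by 61215: one solution is (-918225, 1897665). Reduce u mod 46: (27, 1275).
General: u = 27 + 46t, v = 1275 - 95t.
u ≥ 0 ⇒ t ≥ 0; v ≥ 0 ⇒ t ≤ 13. So t ∈ [0, 13]: 14 solutions.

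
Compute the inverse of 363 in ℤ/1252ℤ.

gcd(1252, 363) = 1.
By Bézout, 363·(-169) + 1252·(49) = 1.
So 363·-169 ≡ 1 (mod 1252), and -169 mod 1252 = 1083.

1083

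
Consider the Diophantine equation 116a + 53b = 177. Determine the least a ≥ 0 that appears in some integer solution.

gcd(116, 53) = 1.
1 divides 177, so solutions exist.
By Bézout, 116·(16) + 53·(-35) = 1.
Scale by 177/1 = 177: (a₀, b₀) = (2832, -6195).
General solution: a = 2832 + 53t, b = -6195 - 116t for integer t.
a ≥ 0: smallest is 2832 mod 53 = 23 (at t = -53), with b = -47.

23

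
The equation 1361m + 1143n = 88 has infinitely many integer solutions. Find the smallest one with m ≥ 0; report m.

1070

gcd(1361, 1143):
  1361 = 1*1143 + 218
  1143 = 5*218 + 53
  218 = 4*53 + 6
  53 = 8*6 + 5
  6 = 1*5 + 1
  5 = 5*1
so gcd(1361, 1143) = 1.
1 divides 88, so solutions exist.
Back-substitute for Bézout coefficients:
  1 = 6 - 1*5
  ... = 1361*(194) + 1143*(-231)
Scale by 88/1 = 88: (m₀, n₀) = (17072, -20328).
General solution: m = 17072 + 1143t, n = -20328 - 1361t for integer t.
m ≥ 0: smallest is 17072 mod 1143 = 1070 (at t = -14), with n = -1274.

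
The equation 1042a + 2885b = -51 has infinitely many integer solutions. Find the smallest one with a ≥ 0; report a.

562

gcd(2885, 1042):
  2885 = 2×1042 + 801
  1042 = 1×801 + 241
  801 = 3×241 + 78
  241 = 3×78 + 7
  78 = 11×7 + 1
  7 = 7×1
so gcd(2885, 1042) = 1.
1 divides -51, so solutions exist.
Back-substitute for Bézout coefficients:
  1 = 78 - 11×7
  ... = 1042×(-407) + 2885×(147)
Scale by -51/1 = -51: (a₀, b₀) = (20757, -7497).
General solution: a = 20757 + 2885t, b = -7497 - 1042t for integer t.
a ≥ 0: smallest is 20757 mod 2885 = 562 (at t = -7), with b = -203.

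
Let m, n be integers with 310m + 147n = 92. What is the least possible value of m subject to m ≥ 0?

116

gcd(310, 147):
  310 = 2×147 + 16
  147 = 9×16 + 3
  16 = 5×3 + 1
  3 = 3×1
so gcd(310, 147) = 1.
1 divides 92, so solutions exist.
Back-substitute for Bézout coefficients:
  1 = 16 - 5×3
  ... = 310×(46) + 147×(-97)
Scale by 92/1 = 92: (m₀, n₀) = (4232, -8924).
General solution: m = 4232 + 147t, n = -8924 - 310t for integer t.
m ≥ 0: smallest is 4232 mod 147 = 116 (at t = -28), with n = -244.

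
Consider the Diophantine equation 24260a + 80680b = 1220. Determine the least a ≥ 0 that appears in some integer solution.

2471

gcd(80680, 24260) = 20  (80680 = 3×24260 + 7900, 24260 = 3×7900 + 560, 7900 = 14×560 + 60, 560 = 9×60 + 20, 60 = 3×20).
20 divides 1220, so solutions exist.
Back-substituting, 24260×(1297) + 80680×(-390) = 20.
Scale by 1220/20 = 61: (a₀, b₀) = (79117, -23790).
General solution: a = 79117 + 4034t, b = -23790 - 1213t for integer t.
a ≥ 0: smallest is 79117 mod 4034 = 2471 (at t = -19), with b = -743.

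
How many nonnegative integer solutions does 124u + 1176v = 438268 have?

gcd(1176, 124) = 4  (1176 = 9·124 + 60, 124 = 2·60 + 4, 60 = 15·4).
Back-substituting, 124·(19) + 1176·(-2) = 4.
Scale by 109567: one solution is (2081773, -219134). Reduce u mod 294: (253, 346).
General: u = 253 + 294t, v = 346 - 31t.
u ≥ 0 ⇒ t ≥ 0; v ≥ 0 ⇒ t ≤ 11. So t ∈ [0, 11]: 12 solutions.

12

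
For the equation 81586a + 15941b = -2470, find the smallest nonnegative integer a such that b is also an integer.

gcd(81586, 15941):
  81586 = 5*15941 + 1881
  15941 = 8*1881 + 893
  1881 = 2*893 + 95
  893 = 9*95 + 38
  95 = 2*38 + 19
  38 = 2*19
so gcd(81586, 15941) = 19.
19 divides -2470, so solutions exist.
Back-substitute for Bézout coefficients:
  19 = 95 - 2*38
  ... = 81586*(339) + 15941*(-1735)
Scale by -2470/19 = -130: (a₀, b₀) = (-44070, 225550).
General solution: a = -44070 + 839t, b = 225550 - 4294t for integer t.
a ≥ 0: smallest is -44070 mod 839 = 397 (at t = 53), with b = -2032.

397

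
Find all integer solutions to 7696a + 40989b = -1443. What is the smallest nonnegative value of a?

591

gcd(40989, 7696) = 13.
13 divides -1443, so solutions exist.
By Bézout, 7696·(-1454) + 40989·(273) = 13.
Scale by -1443/13 = -111: (a₀, b₀) = (161394, -30303).
General solution: a = 161394 + 3153t, b = -30303 - 592t for integer t.
a ≥ 0: smallest is 161394 mod 3153 = 591 (at t = -51), with b = -111.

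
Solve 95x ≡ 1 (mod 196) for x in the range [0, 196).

gcd(196, 95) = 1.
By Bézout, 95*(-33) + 196*(16) = 1.
So 95*-33 ≡ 1 (mod 196), and -33 mod 196 = 163.

163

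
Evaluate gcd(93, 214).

1

gcd(214, 93):
  214 = 2*93 + 28
  93 = 3*28 + 9
  28 = 3*9 + 1
  9 = 9*1
so gcd(214, 93) = 1.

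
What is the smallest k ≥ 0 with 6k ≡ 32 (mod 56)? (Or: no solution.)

24

gcd(56, 6) = 2.
2 divides 32, so solutions exist.
By Bézout, 6×(-9) + 56×(1) = 2.
So 6×(-9) ≡ 2 (mod 56); multiply by 16: k ≡ -144 (mod 28).
Smallest nonnegative: k = -144 mod 28 = 24.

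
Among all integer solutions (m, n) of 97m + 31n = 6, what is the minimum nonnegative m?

gcd(97, 31):
  97 = 3*31 + 4
  31 = 7*4 + 3
  4 = 1*3 + 1
  3 = 3*1
so gcd(97, 31) = 1.
1 divides 6, so solutions exist.
Back-substitute for Bézout coefficients:
  1 = 4 - 1*3
  ... = 97*(8) + 31*(-25)
Scale by 6/1 = 6: (m₀, n₀) = (48, -150).
General solution: m = 48 + 31t, n = -150 - 97t for integer t.
m ≥ 0: smallest is 48 mod 31 = 17 (at t = -1), with n = -53.

17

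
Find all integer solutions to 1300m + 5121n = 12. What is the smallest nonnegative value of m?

gcd(5121, 1300) = 1.
1 divides 12, so solutions exist.
By Bézout, 1300×(-713) + 5121×(181) = 1.
Scale by 12/1 = 12: (m₀, n₀) = (-8556, 2172).
General solution: m = -8556 + 5121t, n = 2172 - 1300t for integer t.
m ≥ 0: smallest is -8556 mod 5121 = 1686 (at t = 2), with n = -428.

1686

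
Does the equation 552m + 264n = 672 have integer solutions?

gcd(552, 264) = 24.
24 divides 672, so integer solutions exist.

yes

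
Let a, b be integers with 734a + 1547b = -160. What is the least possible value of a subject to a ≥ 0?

944

gcd(1547, 734):
  1547 = 2×734 + 79
  734 = 9×79 + 23
  79 = 3×23 + 10
  23 = 2×10 + 3
  10 = 3×3 + 1
  3 = 3×1
so gcd(1547, 734) = 1.
1 divides -160, so solutions exist.
Back-substitute for Bézout coefficients:
  1 = 10 - 3×3
  ... = 734×(-470) + 1547×(223)
Scale by -160/1 = -160: (a₀, b₀) = (75200, -35680).
General solution: a = 75200 + 1547t, b = -35680 - 734t for integer t.
a ≥ 0: smallest is 75200 mod 1547 = 944 (at t = -48), with b = -448.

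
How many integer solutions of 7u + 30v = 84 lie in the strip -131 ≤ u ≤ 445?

19

gcd(30, 7) = 1.
By Bézout, 7×(13) + 30×(-3) = 1.
Particular solution: (12, 0).
General solution: u = 12 + 30t, v = 0 - 7t for integer t.
-131 ≤ 12 + 30t ≤ 445 gives t ∈ [-4, 14], which is 19 values.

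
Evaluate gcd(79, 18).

1

gcd(79, 18):
  79 = 4*18 + 7
  18 = 2*7 + 4
  7 = 1*4 + 3
  4 = 1*3 + 1
  3 = 3*1
so gcd(79, 18) = 1.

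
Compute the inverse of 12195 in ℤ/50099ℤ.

26132

gcd(50099, 12195):
  50099 = 4·12195 + 1319
  12195 = 9·1319 + 324
  1319 = 4·324 + 23
  324 = 14·23 + 2
  23 = 11·2 + 1
  2 = 2·1
so gcd(50099, 12195) = 1.
Back-substitute for Bézout coefficients:
  1 = 23 - 11·2
  ... = 12195·(-23967) + 50099·(5834)
So 12195·-23967 ≡ 1 (mod 50099), and -23967 mod 50099 = 26132.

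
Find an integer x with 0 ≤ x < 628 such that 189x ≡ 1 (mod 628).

525

gcd(628, 189) = 1.
By Bézout, 189*(-103) + 628*(31) = 1.
So 189*-103 ≡ 1 (mod 628), and -103 mod 628 = 525.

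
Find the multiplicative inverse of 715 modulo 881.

812

gcd(881, 715) = 1  (881 = 1·715 + 166, 715 = 4·166 + 51, 166 = 3·51 + 13, 51 = 3·13 + 12, 13 = 1·12 + 1, 12 = 12·1).
Back-substituting, 715·(-69) + 881·(56) = 1.
So 715·-69 ≡ 1 (mod 881), and -69 mod 881 = 812.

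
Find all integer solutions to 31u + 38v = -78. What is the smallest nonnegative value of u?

22

gcd(38, 31):
  38 = 1·31 + 7
  31 = 4·7 + 3
  7 = 2·3 + 1
  3 = 3·1
so gcd(38, 31) = 1.
1 divides -78, so solutions exist.
Back-substitute for Bézout coefficients:
  1 = 7 - 2·3
  ... = 31·(-11) + 38·(9)
Scale by -78/1 = -78: (u₀, v₀) = (858, -702).
General solution: u = 858 + 38t, v = -702 - 31t for integer t.
u ≥ 0: smallest is 858 mod 38 = 22 (at t = -22), with v = -20.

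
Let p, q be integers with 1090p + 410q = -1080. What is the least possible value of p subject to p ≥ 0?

gcd(1090, 410) = 10  (1090 = 2×410 + 270, 410 = 1×270 + 140, 270 = 1×140 + 130, 140 = 1×130 + 10, 130 = 13×10).
10 divides -1080, so solutions exist.
Back-substituting, 1090×(-3) + 410×(8) = 10.
Scale by -1080/10 = -108: (p₀, q₀) = (324, -864).
General solution: p = 324 + 41t, q = -864 - 109t for integer t.
p ≥ 0: smallest is 324 mod 41 = 37 (at t = -7), with q = -101.

37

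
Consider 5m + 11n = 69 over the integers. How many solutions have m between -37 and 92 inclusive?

gcd(11, 5):
  11 = 2×5 + 1
  5 = 5×1
so gcd(11, 5) = 1.
Back-substitute for Bézout coefficients:
  1 = 11 - 2×5
  ... = 5×(-2) + 11×(1)
Scale by 69: particular solution (-138, 69); reduce m mod 11: (5, 4).
General solution: m = 5 + 11t, n = 4 - 5t for integer t.
-37 ≤ 5 + 11t ≤ 92 gives t ∈ [-3, 7], which is 11 values.

11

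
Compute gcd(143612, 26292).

28

gcd(143612, 26292):
  143612 = 5·26292 + 12152
  26292 = 2·12152 + 1988
  12152 = 6·1988 + 224
  1988 = 8·224 + 196
  224 = 1·196 + 28
  196 = 7·28
so gcd(143612, 26292) = 28.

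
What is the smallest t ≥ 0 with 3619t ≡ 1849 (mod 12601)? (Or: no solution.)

gcd(12601, 3619) = 1  (12601 = 3×3619 + 1744, 3619 = 2×1744 + 131, 1744 = 13×131 + 41, 131 = 3×41 + 8, 41 = 5×8 + 1, 8 = 8×1).
1 divides 1849, so solutions exist.
Back-substituting, 3619×(-1539) + 12601×(442) = 1.
So 3619×(-1539) ≡ 1 (mod 12601); multiply by 1849: t ≡ -2845611 (mod 12601).
Smallest nonnegative: t = -2845611 mod 12601 = 2215.

2215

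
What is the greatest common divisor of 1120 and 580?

20

gcd(1120, 580) = 20  (1120 = 1×580 + 540, 580 = 1×540 + 40, 540 = 13×40 + 20, 40 = 2×20).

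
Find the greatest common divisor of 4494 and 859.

gcd(4494, 859) = 1  (4494 = 5*859 + 199, 859 = 4*199 + 63, 199 = 3*63 + 10, 63 = 6*10 + 3, 10 = 3*3 + 1, 3 = 3*1).

1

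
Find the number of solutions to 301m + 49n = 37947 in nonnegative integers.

18

gcd(301, 49):
  301 = 6·49 + 7
  49 = 7·7
so gcd(301, 49) = 7.
Back-substitute for Bézout coefficients:
  7 = 301 - 6·49
  ... = 301·(1) + 49·(-6)
Scale by 5421: one solution is (5421, -32526). Reduce m mod 7: (3, 756).
General: m = 3 + 7t, n = 756 - 43t.
m ≥ 0 ⇒ t ≥ 0; n ≥ 0 ⇒ t ≤ 17. So t ∈ [0, 17]: 18 solutions.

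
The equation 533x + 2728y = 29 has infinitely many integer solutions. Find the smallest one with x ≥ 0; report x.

gcd(2728, 533) = 1  (2728 = 5×533 + 63, 533 = 8×63 + 29, 63 = 2×29 + 5, 29 = 5×5 + 4, 5 = 1×4 + 1, 4 = 4×1).
1 divides 29, so solutions exist.
Back-substituting, 533×(-563) + 2728×(110) = 1.
Scale by 29/1 = 29: (x₀, y₀) = (-16327, 3190).
General solution: x = -16327 + 2728t, y = 3190 - 533t for integer t.
x ≥ 0: smallest is -16327 mod 2728 = 41 (at t = 6), with y = -8.

41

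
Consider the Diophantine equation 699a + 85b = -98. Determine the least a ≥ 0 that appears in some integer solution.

53

gcd(699, 85):
  699 = 8·85 + 19
  85 = 4·19 + 9
  19 = 2·9 + 1
  9 = 9·1
so gcd(699, 85) = 1.
1 divides -98, so solutions exist.
Back-substitute for Bézout coefficients:
  1 = 19 - 2·9
  ... = 699·(9) + 85·(-74)
Scale by -98/1 = -98: (a₀, b₀) = (-882, 7252).
General solution: a = -882 + 85t, b = 7252 - 699t for integer t.
a ≥ 0: smallest is -882 mod 85 = 53 (at t = 11), with b = -437.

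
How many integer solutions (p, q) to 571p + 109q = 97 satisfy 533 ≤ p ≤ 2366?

gcd(571, 109) = 1.
By Bézout, 571*(21) + 109*(-110) = 1.
Particular solution: (75, -392).
General solution: p = 75 + 109t, q = -392 - 571t for integer t.
533 ≤ 75 + 109t ≤ 2366 gives t ∈ [5, 21], which is 17 values.

17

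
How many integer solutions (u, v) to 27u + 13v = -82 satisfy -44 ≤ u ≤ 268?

gcd(27, 13) = 1.
By Bézout, 27×(1) + 13×(-2) = 1.
Particular solution: (9, -25).
General solution: u = 9 + 13t, v = -25 - 27t for integer t.
-44 ≤ 9 + 13t ≤ 268 gives t ∈ [-4, 19], which is 24 values.

24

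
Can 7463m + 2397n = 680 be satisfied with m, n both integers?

yes

gcd(7463, 2397) = 17  (7463 = 3*2397 + 272, 2397 = 8*272 + 221, 272 = 1*221 + 51, 221 = 4*51 + 17, 51 = 3*17).
17 divides 680, so integer solutions exist.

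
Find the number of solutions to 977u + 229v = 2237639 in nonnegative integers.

10

gcd(977, 229) = 1  (977 = 4·229 + 61, 229 = 3·61 + 46, 61 = 1·46 + 15, 46 = 3·15 + 1, 15 = 15·1).
Back-substituting, 977·(-15) + 229·(64) = 1.
Scale by 2237639: one solution is (-33564585, 143208896). Reduce u mod 229: (174, 9029).
General: u = 174 + 229t, v = 9029 - 977t.
u ≥ 0 ⇒ t ≥ 0; v ≥ 0 ⇒ t ≤ 9. So t ∈ [0, 9]: 10 solutions.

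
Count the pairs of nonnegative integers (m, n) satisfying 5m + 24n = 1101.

gcd(24, 5) = 1  (24 = 4*5 + 4, 5 = 1*4 + 1, 4 = 4*1).
Back-substituting, 5*(5) + 24*(-1) = 1.
Scale by 1101: one solution is (5505, -1101). Reduce m mod 24: (9, 44).
General: m = 9 + 24t, n = 44 - 5t.
m ≥ 0 ⇒ t ≥ 0; n ≥ 0 ⇒ t ≤ 8. So t ∈ [0, 8]: 9 solutions.

9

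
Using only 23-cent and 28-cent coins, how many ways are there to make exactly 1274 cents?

2

Need nonnegative integers with 23j + 28k = 1274.
gcd(23, 28) = 1, and 23·(11) + 28·(-9) = 1.
So (j₀, k₀) = (14014, -11466); general j = 14014 + 28t, k = -11466 - 23t.
j ≥ 0 ⇒ t ≥ -500; k ≥ 0 ⇒ t ≤ -499. That's 2 values of t.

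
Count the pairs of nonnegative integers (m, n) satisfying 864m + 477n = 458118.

10

gcd(864, 477) = 9.
By Bézout, 864×(-16) + 477×(29) = 9.
One solution: (19, 926).
General: m = 19 + 53t, n = 926 - 96t.
m ≥ 0 ⇒ t ≥ 0; n ≥ 0 ⇒ t ≤ 9. So t ∈ [0, 9]: 10 solutions.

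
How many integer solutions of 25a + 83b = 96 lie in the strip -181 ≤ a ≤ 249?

5

gcd(83, 25) = 1  (83 = 3·25 + 8, 25 = 3·8 + 1, 8 = 8·1).
Back-substituting, 25·(10) + 83·(-3) = 1.
Scale by 96: particular solution (960, -288); reduce a mod 83: (47, -13).
General solution: a = 47 + 83t, b = -13 - 25t for integer t.
-181 ≤ 47 + 83t ≤ 249 gives t ∈ [-2, 2], which is 5 values.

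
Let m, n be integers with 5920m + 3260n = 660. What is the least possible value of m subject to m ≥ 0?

gcd(5920, 3260) = 20  (5920 = 1*3260 + 2660, 3260 = 1*2660 + 600, 2660 = 4*600 + 260, 600 = 2*260 + 80, 260 = 3*80 + 20, 80 = 4*20).
20 divides 660, so solutions exist.
Back-substituting, 5920*(38) + 3260*(-69) = 20.
Scale by 660/20 = 33: (m₀, n₀) = (1254, -2277).
General solution: m = 1254 + 163t, n = -2277 - 296t for integer t.
m ≥ 0: smallest is 1254 mod 163 = 113 (at t = -7), with n = -205.

113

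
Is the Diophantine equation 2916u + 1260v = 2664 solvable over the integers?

yes

gcd(2916, 1260) = 36  (2916 = 2·1260 + 396, 1260 = 3·396 + 72, 396 = 5·72 + 36, 72 = 2·36).
36 divides 2664, so integer solutions exist.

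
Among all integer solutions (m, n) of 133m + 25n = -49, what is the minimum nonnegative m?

22

gcd(133, 25):
  133 = 5*25 + 8
  25 = 3*8 + 1
  8 = 8*1
so gcd(133, 25) = 1.
1 divides -49, so solutions exist.
Back-substitute for Bézout coefficients:
  1 = 25 - 3*8
  ... = 133*(-3) + 25*(16)
Scale by -49/1 = -49: (m₀, n₀) = (147, -784).
General solution: m = 147 + 25t, n = -784 - 133t for integer t.
m ≥ 0: smallest is 147 mod 25 = 22 (at t = -5), with n = -119.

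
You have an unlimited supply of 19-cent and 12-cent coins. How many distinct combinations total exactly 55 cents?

Need nonnegative integers with 19j + 12k = 55.
gcd(19, 12) = 1, and 19·(-5) + 12·(8) = 1.
So (j₀, k₀) = (-275, 440); general j = -275 + 12t, k = 440 - 19t.
j ≥ 0 ⇒ t ≥ 23; k ≥ 0 ⇒ t ≤ 23. That's 1 value of t.

1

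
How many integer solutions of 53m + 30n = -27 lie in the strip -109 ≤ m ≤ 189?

10

gcd(53, 30) = 1  (53 = 1·30 + 23, 30 = 1·23 + 7, 23 = 3·7 + 2, 7 = 3·2 + 1, 2 = 2·1).
Back-substituting, 53·(-13) + 30·(23) = 1.
Scale by -27: particular solution (351, -621); reduce m mod 30: (21, -38).
General solution: m = 21 + 30t, n = -38 - 53t for integer t.
-109 ≤ 21 + 30t ≤ 189 gives t ∈ [-4, 5], which is 10 values.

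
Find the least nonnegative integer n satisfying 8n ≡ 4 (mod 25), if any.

gcd(25, 8) = 1.
1 divides 4, so solutions exist.
By Bézout, 8·(-3) + 25·(1) = 1.
So 8·(-3) ≡ 1 (mod 25); multiply by 4: n ≡ -12 (mod 25).
Smallest nonnegative: n = -12 mod 25 = 13.

13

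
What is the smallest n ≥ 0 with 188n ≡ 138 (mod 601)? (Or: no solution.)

gcd(601, 188) = 1  (601 = 3*188 + 37, 188 = 5*37 + 3, 37 = 12*3 + 1, 3 = 3*1).
1 divides 138, so solutions exist.
Back-substituting, 188*(-195) + 601*(61) = 1.
So 188*(-195) ≡ 1 (mod 601); multiply by 138: n ≡ -26910 (mod 601).
Smallest nonnegative: n = -26910 mod 601 = 135.

135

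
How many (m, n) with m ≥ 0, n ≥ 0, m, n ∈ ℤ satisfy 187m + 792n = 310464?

gcd(792, 187) = 11  (792 = 4·187 + 44, 187 = 4·44 + 11, 44 = 4·11).
Back-substituting, 187·(17) + 792·(-4) = 11.
Scale by 28224: one solution is (479808, -112896). Reduce m mod 72: (0, 392).
General: m = 0 + 72t, n = 392 - 17t.
m ≥ 0 ⇒ t ≥ 0; n ≥ 0 ⇒ t ≤ 23. So t ∈ [0, 23]: 24 solutions.

24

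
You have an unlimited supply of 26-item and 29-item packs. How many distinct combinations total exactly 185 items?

Need nonnegative integers with 26j + 29k = 185.
gcd(26, 29) = 1, and 26·(-10) + 29·(9) = 1.
So (j₀, k₀) = (-1850, 1665); general j = -1850 + 29t, k = 1665 - 26t.
j ≥ 0 ⇒ t ≥ 64; k ≥ 0 ⇒ t ≤ 64. That's 1 value of t.

1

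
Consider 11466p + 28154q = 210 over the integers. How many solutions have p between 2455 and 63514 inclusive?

gcd(28154, 11466) = 14.
By Bézout, 11466×(248) + 28154×(-101) = 14.
Particular solution: (1709, -696).
General solution: p = 1709 + 2011t, q = -696 - 819t for integer t.
2455 ≤ 1709 + 2011t ≤ 63514 gives t ∈ [1, 30], which is 30 values.

30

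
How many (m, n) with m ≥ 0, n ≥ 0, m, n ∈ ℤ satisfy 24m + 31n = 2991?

gcd(31, 24) = 1.
By Bézout, 24×(-9) + 31×(7) = 1.
One solution: (20, 81).
General: m = 20 + 31t, n = 81 - 24t.
m ≥ 0 ⇒ t ≥ 0; n ≥ 0 ⇒ t ≤ 3. So t ∈ [0, 3]: 4 solutions.

4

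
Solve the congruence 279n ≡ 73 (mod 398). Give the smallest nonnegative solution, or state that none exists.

83

gcd(398, 279) = 1.
1 divides 73, so solutions exist.
By Bézout, 279·(-97) + 398·(68) = 1.
So 279·(-97) ≡ 1 (mod 398); multiply by 73: n ≡ -7081 (mod 398).
Smallest nonnegative: n = -7081 mod 398 = 83.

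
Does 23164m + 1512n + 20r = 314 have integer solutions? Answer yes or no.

gcd(23164, 1512) = 4  (23164 = 15×1512 + 484, 1512 = 3×484 + 60, 484 = 8×60 + 4, 60 = 15×4).
gcd(4, 20) = 4.
4 does not divide 314 (remainder 2), so no integer solutions.

no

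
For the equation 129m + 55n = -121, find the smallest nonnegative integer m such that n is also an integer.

gcd(129, 55) = 1  (129 = 2*55 + 19, 55 = 2*19 + 17, 19 = 1*17 + 2, 17 = 8*2 + 1, 2 = 2*1).
1 divides -121, so solutions exist.
Back-substituting, 129*(-26) + 55*(61) = 1.
Scale by -121/1 = -121: (m₀, n₀) = (3146, -7381).
General solution: m = 3146 + 55t, n = -7381 - 129t for integer t.
m ≥ 0: smallest is 3146 mod 55 = 11 (at t = -57), with n = -28.

11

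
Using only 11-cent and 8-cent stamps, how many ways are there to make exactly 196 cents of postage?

2

Need nonnegative integers with 11j + 8k = 196.
gcd(11, 8) = 1, and 11·(3) + 8·(-4) = 1.
So (j₀, k₀) = (588, -784); general j = 588 + 8t, k = -784 - 11t.
j ≥ 0 ⇒ t ≥ -73; k ≥ 0 ⇒ t ≤ -72. That's 2 values of t.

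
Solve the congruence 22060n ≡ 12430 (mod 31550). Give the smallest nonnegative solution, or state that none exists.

2153

gcd(31550, 22060) = 10.
10 divides 12430, so solutions exist.
By Bézout, 22060*(-379) + 31550*(265) = 10.
So 22060*(-379) ≡ 10 (mod 31550); multiply by 1243: n ≡ -471097 (mod 3155).
Smallest nonnegative: n = -471097 mod 3155 = 2153.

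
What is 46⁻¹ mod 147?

gcd(147, 46) = 1.
By Bézout, 46*(16) + 147*(-5) = 1.
So 46*16 ≡ 1 (mod 147), and 16 mod 147 = 16.

16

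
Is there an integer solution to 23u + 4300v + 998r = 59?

gcd(4300, 23) = 1  (4300 = 186*23 + 22, 23 = 1*22 + 1, 22 = 22*1).
gcd(1, 998) = 1.
1 divides 59, so integer solutions exist.

yes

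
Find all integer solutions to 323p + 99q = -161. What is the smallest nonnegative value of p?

89

gcd(323, 99) = 1.
1 divides -161, so solutions exist.
By Bézout, 323*(-19) + 99*(62) = 1.
Scale by -161/1 = -161: (p₀, q₀) = (3059, -9982).
General solution: p = 3059 + 99t, q = -9982 - 323t for integer t.
p ≥ 0: smallest is 3059 mod 99 = 89 (at t = -30), with q = -292.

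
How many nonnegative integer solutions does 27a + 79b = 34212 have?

gcd(79, 27) = 1.
By Bézout, 27*(-38) + 79*(13) = 1.
One solution: (47, 417).
General: a = 47 + 79t, b = 417 - 27t.
a ≥ 0 ⇒ t ≥ 0; b ≥ 0 ⇒ t ≤ 15. So t ∈ [0, 15]: 16 solutions.

16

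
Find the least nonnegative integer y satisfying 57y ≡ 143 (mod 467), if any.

gcd(467, 57):
  467 = 8×57 + 11
  57 = 5×11 + 2
  11 = 5×2 + 1
  2 = 2×1
so gcd(467, 57) = 1.
1 divides 143, so solutions exist.
Back-substitute for Bézout coefficients:
  1 = 11 - 5×2
  ... = 57×(-213) + 467×(26)
So 57×(-213) ≡ 1 (mod 467); multiply by 143: y ≡ -30459 (mod 467).
Smallest nonnegative: y = -30459 mod 467 = 363.

363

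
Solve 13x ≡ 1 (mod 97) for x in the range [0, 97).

15

gcd(97, 13):
  97 = 7×13 + 6
  13 = 2×6 + 1
  6 = 6×1
so gcd(97, 13) = 1.
Back-substitute for Bézout coefficients:
  1 = 13 - 2×6
  ... = 13×(15) + 97×(-2)
So 13×15 ≡ 1 (mod 97), and 15 mod 97 = 15.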